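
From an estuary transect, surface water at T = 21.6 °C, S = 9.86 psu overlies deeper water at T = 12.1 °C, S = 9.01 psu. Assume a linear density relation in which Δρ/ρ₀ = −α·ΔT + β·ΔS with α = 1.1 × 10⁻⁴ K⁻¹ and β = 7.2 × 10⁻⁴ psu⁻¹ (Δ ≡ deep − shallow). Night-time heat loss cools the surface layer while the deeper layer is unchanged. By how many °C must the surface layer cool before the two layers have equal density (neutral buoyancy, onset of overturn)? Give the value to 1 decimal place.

3.9 °C

Neutral buoyancy requires Δρ = 0, i.e. −α(T_deep − T_surf′) + β(S_deep − S_surf) = 0.
T_surf′ = T_deep − (β/α)·ΔS = 12.1 − (7.2 × 10⁻⁴/1.1 × 10⁻⁴)·(-0.85) = 17.664 °C.
Cooling required: 21.6 − (17.664) = 3.936 °C.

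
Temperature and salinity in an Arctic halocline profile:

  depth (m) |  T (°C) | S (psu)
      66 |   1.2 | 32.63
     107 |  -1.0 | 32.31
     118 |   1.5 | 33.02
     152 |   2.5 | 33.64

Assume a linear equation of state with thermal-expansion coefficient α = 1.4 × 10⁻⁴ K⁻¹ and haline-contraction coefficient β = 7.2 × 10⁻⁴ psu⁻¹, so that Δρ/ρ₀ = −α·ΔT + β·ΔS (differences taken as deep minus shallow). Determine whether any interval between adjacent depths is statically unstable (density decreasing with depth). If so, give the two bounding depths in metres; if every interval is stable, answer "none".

Evaluate Δρ/ρ₀ = −αΔT + βΔS across each adjacent pair:
  66–107 m: −αΔT+βΔS = −(1.4 × 10⁻⁴)(-2.2)+(7.2 × 10⁻⁴)(-0.32) = 7.8 × 10⁻⁵ → stable
  107–118 m: −αΔT+βΔS = −(1.4 × 10⁻⁴)(+2.5)+(7.2 × 10⁻⁴)(+0.71) = 1.6 × 10⁻⁴ → stable
  118–152 m: −αΔT+βΔS = −(1.4 × 10⁻⁴)(+1.0)+(7.2 × 10⁻⁴)(+0.62) = 3.1 × 10⁻⁴ → stable
Every interval has Δρ > 0: the column is stably stratified throughout.

none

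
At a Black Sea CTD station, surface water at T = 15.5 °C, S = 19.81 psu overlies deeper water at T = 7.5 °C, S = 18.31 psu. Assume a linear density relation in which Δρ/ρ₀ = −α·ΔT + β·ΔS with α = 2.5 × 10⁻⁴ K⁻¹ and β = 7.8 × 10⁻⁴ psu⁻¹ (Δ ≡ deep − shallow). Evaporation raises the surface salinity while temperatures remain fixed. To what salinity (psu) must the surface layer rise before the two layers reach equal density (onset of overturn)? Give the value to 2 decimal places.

Neutral buoyancy requires −α(T_deep − T_surf) + β(S_deep − S_surf′) = 0.
S_surf′ = S_deep − (α/β)·ΔT = 18.31 − (2.5 × 10⁻⁴/7.8 × 10⁻⁴)·(-8.0) = 20.8741 psu.
Increase required: 20.8741 − 19.81 = 1.0641 psu.

20.87 psu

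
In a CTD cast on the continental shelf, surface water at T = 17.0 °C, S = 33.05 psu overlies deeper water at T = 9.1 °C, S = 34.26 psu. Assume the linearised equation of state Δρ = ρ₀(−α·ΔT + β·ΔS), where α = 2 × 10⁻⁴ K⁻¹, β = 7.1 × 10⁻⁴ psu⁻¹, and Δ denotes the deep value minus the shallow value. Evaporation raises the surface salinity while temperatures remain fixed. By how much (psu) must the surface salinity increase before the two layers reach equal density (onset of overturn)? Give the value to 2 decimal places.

Neutral buoyancy requires −α(T_deep − T_surf) + β(S_deep − S_surf′) = 0.
S_surf′ = S_deep − (α/β)·ΔT = 34.26 − (2 × 10⁻⁴/7.1 × 10⁻⁴)·(-7.9) = 36.4854 psu.
Increase required: 36.4854 − 33.05 = 3.4354 psu.

3.44 psu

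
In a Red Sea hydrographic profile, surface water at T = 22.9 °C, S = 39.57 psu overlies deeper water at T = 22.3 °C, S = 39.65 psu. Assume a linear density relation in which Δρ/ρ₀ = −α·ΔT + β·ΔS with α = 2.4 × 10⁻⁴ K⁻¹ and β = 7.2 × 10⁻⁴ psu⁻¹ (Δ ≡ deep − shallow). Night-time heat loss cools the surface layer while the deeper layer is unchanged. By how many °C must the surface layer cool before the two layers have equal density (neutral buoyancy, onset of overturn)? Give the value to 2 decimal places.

0.84 °C

Neutral buoyancy requires Δρ = 0, i.e. −α(T_deep − T_surf′) + β(S_deep − S_surf) = 0.
T_surf′ = T_deep − (β/α)·ΔS = 22.3 − (7.2 × 10⁻⁴/2.4 × 10⁻⁴)·(+0.08) = 22.0600 °C.
Cooling required: 22.9 − (22.0600) = 0.8400 °C.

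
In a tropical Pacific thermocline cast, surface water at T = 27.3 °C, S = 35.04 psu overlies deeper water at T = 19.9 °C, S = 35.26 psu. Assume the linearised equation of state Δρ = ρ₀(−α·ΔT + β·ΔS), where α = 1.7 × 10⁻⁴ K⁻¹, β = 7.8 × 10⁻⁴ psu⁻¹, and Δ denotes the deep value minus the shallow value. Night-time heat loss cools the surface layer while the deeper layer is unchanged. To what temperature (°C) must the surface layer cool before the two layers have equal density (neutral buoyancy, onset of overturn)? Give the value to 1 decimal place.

18.9 °C

Neutral buoyancy requires Δρ = 0, i.e. −α(T_deep − T_surf′) + β(S_deep − S_surf) = 0.
T_surf′ = T_deep − (β/α)·ΔS = 19.9 − (7.8 × 10⁻⁴/1.7 × 10⁻⁴)·(+0.22) = 18.891 °C.
Cooling required: 27.3 − (18.891) = 8.409 °C.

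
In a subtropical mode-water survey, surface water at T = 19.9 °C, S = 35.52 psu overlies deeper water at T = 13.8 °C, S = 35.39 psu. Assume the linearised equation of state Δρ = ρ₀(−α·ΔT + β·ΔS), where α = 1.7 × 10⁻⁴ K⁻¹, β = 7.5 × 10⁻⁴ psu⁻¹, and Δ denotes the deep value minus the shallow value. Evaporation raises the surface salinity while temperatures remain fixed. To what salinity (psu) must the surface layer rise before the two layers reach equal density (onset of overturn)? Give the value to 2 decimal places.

Neutral buoyancy requires −α(T_deep − T_surf) + β(S_deep − S_surf′) = 0.
S_surf′ = S_deep − (α/β)·ΔT = 35.39 − (1.7 × 10⁻⁴/7.5 × 10⁻⁴)·(-6.1) = 36.7727 psu.
Increase required: 36.7727 − 35.52 = 1.2527 psu.

36.77 psu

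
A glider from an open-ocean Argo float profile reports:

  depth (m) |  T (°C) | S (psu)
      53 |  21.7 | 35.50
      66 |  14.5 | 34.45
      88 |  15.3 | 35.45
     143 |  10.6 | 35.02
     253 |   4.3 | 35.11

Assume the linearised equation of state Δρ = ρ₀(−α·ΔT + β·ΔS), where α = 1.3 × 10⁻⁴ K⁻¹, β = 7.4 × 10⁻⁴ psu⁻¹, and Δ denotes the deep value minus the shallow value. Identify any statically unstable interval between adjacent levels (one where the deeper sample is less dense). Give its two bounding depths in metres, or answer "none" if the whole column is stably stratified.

Evaluate Δρ/ρ₀ = −αΔT + βΔS across each adjacent pair:
  53–66 m: −αΔT+βΔS = −(1.3 × 10⁻⁴)(-7.2)+(7.4 × 10⁻⁴)(-1.05) = 1.6 × 10⁻⁴ → stable
  66–88 m: −αΔT+βΔS = −(1.3 × 10⁻⁴)(+0.8)+(7.4 × 10⁻⁴)(+1.00) = 6.4 × 10⁻⁴ → stable
  88–143 m: −αΔT+βΔS = −(1.3 × 10⁻⁴)(-4.7)+(7.4 × 10⁻⁴)(-0.43) = 2.9 × 10⁻⁴ → stable
  143–253 m: −αΔT+βΔS = −(1.3 × 10⁻⁴)(-6.3)+(7.4 × 10⁻⁴)(+0.09) = 8.9 × 10⁻⁴ → stable
Every interval has Δρ > 0: the column is stably stratified throughout.

none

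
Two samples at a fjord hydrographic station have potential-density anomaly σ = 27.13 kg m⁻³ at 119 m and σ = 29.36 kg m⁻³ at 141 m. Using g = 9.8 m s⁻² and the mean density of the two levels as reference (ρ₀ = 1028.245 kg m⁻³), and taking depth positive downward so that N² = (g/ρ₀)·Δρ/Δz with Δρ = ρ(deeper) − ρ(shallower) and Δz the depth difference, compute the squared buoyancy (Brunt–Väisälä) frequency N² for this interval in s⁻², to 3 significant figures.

Δρ = 1029.36 − 1027.13 = 2.23 kg m⁻³ over Δz = 141 − 119 = 22 m.
N² = (9.8/1028.245) × (2.23/22) = 9.6608 × 10⁻⁴ s⁻² ≈ 9.66 × 10⁻⁴ s⁻².

9.66 × 10⁻⁴ s⁻²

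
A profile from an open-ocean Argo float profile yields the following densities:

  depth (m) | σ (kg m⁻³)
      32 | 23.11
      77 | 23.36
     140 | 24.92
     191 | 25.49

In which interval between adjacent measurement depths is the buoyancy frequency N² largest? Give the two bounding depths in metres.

77–140 m

Compute the density gradient over each adjacent pair:
  32–77 m: Δρ/Δz = 0.25/45 = 5.6 × 10⁻³ kg m⁻⁴
  77–140 m: Δρ/Δz = 1.56/63 = 0.025 kg m⁻⁴
  140–191 m: Δρ/Δz = 0.57/51 = 0.011 kg m⁻⁴
The largest gradient is in the 77–140 m interval — the pycnocline.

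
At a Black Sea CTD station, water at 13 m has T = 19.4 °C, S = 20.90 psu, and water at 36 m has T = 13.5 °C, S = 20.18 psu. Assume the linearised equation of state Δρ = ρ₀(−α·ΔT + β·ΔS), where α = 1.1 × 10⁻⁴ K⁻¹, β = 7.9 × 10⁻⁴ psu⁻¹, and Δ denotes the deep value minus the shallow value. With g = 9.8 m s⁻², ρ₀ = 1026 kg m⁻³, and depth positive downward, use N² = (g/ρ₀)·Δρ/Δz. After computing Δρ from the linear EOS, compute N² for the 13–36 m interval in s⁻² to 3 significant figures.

3.42 × 10⁻⁵ s⁻²

ΔT = -5.9 K, ΔS = -0.72 psu (deep − shallow).
Δρ/ρ₀ = −αΔT + βΔS = 6.49 × 10⁻⁴ − 5.688 × 10⁻⁴ = 8.02 × 10⁻⁵, so Δρ ≈ 0.08229 kg m⁻³.
N² = (g/ρ₀)·Δρ/Δz = g·(Δρ/ρ₀)/Δz = 9.8 × 8.02 × 10⁻⁵ / 23 = 3.4172 × 10⁻⁵ s⁻² ≈ 3.42 × 10⁻⁵ s⁻².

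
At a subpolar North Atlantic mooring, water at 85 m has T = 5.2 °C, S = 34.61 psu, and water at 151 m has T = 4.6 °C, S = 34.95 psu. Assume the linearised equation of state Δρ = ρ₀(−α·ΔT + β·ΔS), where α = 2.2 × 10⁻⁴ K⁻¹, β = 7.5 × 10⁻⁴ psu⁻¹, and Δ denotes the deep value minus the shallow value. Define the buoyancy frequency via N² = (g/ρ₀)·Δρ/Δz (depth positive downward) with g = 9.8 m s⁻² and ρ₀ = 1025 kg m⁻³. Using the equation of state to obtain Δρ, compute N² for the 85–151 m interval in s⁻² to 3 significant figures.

5.75 × 10⁻⁵ s⁻²

ΔT = -0.6 K, ΔS = +0.34 psu (deep − shallow).
Δρ/ρ₀ = −αΔT + βΔS = 1.32 × 10⁻⁴ + 2.55 × 10⁻⁴ = 3.87 × 10⁻⁴, so Δρ ≈ 0.3967 kg m⁻³.
N² = (g/ρ₀)·Δρ/Δz = g·(Δρ/ρ₀)/Δz = 9.8 × 3.87 × 10⁻⁴ / 66 = 5.7464 × 10⁻⁵ s⁻² ≈ 5.75 × 10⁻⁵ s⁻².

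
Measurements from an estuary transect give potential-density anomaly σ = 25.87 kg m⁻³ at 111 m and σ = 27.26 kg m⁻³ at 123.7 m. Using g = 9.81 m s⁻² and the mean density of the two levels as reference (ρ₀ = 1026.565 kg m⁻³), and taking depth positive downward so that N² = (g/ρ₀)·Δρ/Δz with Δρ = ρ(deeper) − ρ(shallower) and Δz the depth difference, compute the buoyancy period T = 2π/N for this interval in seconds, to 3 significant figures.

Δρ = 1027.26 − 1025.87 = 1.39 kg m⁻³ over Δz = 123.7 − 111 = 12.7 m.
N² = (9.81/1026.565) × (1.39/12.7) = 1.0459 × 10⁻³ s⁻².
N = √(1.0459 × 10⁻³) = 0.032340 rad s⁻¹, so T = 2π/N = 194.29 s ≈ 194 s.

194 s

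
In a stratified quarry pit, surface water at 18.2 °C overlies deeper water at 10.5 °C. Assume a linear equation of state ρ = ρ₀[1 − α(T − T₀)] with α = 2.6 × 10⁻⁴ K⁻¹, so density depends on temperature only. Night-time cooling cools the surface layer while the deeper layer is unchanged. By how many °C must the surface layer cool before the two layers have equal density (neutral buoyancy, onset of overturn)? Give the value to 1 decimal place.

With temperature the only control, equal density requires T_surf′ = T_deep.
T_surf′ = 10.5 °C.
Cooling required: 18.2 − 10.5 = 7.7 °C.

7.7 °C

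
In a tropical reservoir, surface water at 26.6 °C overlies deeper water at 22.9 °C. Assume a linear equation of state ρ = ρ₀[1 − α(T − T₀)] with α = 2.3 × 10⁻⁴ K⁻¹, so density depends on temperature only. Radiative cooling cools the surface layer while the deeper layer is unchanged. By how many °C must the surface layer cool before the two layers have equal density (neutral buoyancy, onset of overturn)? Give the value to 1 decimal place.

With temperature the only control, equal density requires T_surf′ = T_deep.
T_surf′ = 22.9 °C.
Cooling required: 26.6 − 22.9 = 3.7 °C.

3.7 °C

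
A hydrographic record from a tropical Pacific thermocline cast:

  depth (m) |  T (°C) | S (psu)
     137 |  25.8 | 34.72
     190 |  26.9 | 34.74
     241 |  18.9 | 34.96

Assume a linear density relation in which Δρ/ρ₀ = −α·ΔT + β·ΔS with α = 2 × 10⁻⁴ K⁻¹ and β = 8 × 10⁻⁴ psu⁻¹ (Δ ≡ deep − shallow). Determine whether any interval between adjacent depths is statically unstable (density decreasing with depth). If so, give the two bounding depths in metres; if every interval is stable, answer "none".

Evaluate Δρ/ρ₀ = −αΔT + βΔS across each adjacent pair:
  137–190 m: −αΔT+βΔS = −(2 × 10⁻⁴)(+1.1)+(8 × 10⁻⁴)(+0.02) = -2.0 × 10⁻⁴ → UNSTABLE
  190–241 m: −αΔT+βΔS = −(2 × 10⁻⁴)(-8.0)+(8 × 10⁻⁴)(+0.22) = 1.8 × 10⁻³ → stable
The 137–190 m interval has Δρ < 0: lighter water underlies denser water.

137–190 m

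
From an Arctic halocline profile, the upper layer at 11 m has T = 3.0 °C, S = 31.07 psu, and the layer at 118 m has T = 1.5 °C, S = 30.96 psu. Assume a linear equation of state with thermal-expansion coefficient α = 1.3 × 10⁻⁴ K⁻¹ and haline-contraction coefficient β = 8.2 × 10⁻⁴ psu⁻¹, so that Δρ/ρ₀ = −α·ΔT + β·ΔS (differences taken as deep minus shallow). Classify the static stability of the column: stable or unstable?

stable

ΔT = 1.5 − 3.0 = -1.5 K and ΔS = 30.96 − 31.07 = -0.11 psu (deep − shallow).
−αΔT = 1.95 × 10⁻⁴; βΔS = -9.02 × 10⁻⁵; sum Δρ/ρ₀ = 1.048 × 10⁻⁴.
Δρ/ρ₀ > 0, so Δρ > 0: deeper water is denser → statically stable.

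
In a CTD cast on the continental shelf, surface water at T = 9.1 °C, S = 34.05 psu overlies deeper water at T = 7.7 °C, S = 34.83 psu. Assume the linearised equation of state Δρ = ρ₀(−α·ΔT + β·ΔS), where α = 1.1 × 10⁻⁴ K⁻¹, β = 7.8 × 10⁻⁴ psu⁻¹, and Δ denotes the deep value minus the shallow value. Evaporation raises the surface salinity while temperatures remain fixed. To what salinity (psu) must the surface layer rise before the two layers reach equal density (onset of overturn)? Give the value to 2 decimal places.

Neutral buoyancy requires −α(T_deep − T_surf) + β(S_deep − S_surf′) = 0.
S_surf′ = S_deep − (α/β)·ΔT = 34.83 − (1.1 × 10⁻⁴/7.8 × 10⁻⁴)·(-1.4) = 35.0274 psu.
Increase required: 35.0274 − 34.05 = 0.9774 psu.

35.03 psu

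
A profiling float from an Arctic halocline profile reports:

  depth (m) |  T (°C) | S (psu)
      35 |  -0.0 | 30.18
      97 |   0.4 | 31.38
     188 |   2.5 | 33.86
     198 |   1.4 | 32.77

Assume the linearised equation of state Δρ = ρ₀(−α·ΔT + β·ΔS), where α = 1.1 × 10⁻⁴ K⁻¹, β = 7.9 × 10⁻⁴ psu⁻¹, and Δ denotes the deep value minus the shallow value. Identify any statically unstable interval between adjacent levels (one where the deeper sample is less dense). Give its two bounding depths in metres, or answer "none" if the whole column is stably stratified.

188–198 m

Evaluate Δρ/ρ₀ = −αΔT + βΔS across each adjacent pair:
  35–97 m: −αΔT+βΔS = −(1.1 × 10⁻⁴)(+0.4)+(7.9 × 10⁻⁴)(+1.20) = 9.0 × 10⁻⁴ → stable
  97–188 m: −αΔT+βΔS = −(1.1 × 10⁻⁴)(+2.1)+(7.9 × 10⁻⁴)(+2.48) = 1.7 × 10⁻³ → stable
  188–198 m: −αΔT+βΔS = −(1.1 × 10⁻⁴)(-1.1)+(7.9 × 10⁻⁴)(-1.09) = -7.4 × 10⁻⁴ → UNSTABLE
The 188–198 m interval has Δρ < 0: lighter water underlies denser water.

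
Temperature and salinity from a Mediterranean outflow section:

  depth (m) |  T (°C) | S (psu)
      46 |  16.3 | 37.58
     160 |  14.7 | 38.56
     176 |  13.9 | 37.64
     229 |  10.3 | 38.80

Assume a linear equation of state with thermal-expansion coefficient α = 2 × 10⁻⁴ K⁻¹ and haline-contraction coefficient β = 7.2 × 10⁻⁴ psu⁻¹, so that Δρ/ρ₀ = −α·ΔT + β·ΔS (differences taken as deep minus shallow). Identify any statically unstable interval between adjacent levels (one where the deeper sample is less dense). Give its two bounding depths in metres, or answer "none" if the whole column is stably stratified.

160–176 m

Evaluate Δρ/ρ₀ = −αΔT + βΔS across each adjacent pair:
  46–160 m: −αΔT+βΔS = −(2 × 10⁻⁴)(-1.6)+(7.2 × 10⁻⁴)(+0.98) = 1.0 × 10⁻³ → stable
  160–176 m: −αΔT+βΔS = −(2 × 10⁻⁴)(-0.8)+(7.2 × 10⁻⁴)(-0.92) = -5.0 × 10⁻⁴ → UNSTABLE
  176–229 m: −αΔT+βΔS = −(2 × 10⁻⁴)(-3.6)+(7.2 × 10⁻⁴)(+1.16) = 1.6 × 10⁻³ → stable
The 160–176 m interval has Δρ < 0: lighter water underlies denser water.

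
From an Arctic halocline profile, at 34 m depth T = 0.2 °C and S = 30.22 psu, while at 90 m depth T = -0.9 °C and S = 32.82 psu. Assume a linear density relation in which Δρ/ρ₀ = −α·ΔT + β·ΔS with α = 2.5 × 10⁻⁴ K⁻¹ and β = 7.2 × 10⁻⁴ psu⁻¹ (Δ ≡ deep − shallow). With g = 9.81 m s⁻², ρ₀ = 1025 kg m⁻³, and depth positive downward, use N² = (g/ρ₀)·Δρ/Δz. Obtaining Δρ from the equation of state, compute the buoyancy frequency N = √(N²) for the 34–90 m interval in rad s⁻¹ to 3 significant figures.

ΔT = -1.1 K, ΔS = +2.60 psu (deep − shallow).
Δρ/ρ₀ = −αΔT + βΔS = 2.75 × 10⁻⁴ + 1.872 × 10⁻³ = 2.147 × 10⁻³, so Δρ ≈ 2.201 kg m⁻³.
N² = (g/ρ₀)·Δρ/Δz = g·(Δρ/ρ₀)/Δz = 9.81 × 2.147 × 10⁻³ / 56 = 3.7611 × 10⁻⁴ s⁻².
N = √(3.7611 × 10⁻⁴) = 0.019394 rad s⁻¹ ≈ 0.0194 rad s⁻¹.

0.0194 rad s⁻¹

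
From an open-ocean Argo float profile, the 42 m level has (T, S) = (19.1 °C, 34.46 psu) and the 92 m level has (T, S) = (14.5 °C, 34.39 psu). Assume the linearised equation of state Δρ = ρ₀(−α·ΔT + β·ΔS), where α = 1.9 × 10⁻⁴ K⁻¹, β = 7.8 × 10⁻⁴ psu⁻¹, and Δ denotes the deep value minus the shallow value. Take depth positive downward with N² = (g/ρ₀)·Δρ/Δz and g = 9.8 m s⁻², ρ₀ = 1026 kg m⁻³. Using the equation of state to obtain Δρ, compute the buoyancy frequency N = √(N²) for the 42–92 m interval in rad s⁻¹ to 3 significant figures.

0.0127 rad s⁻¹

ΔT = -4.6 K, ΔS = -0.07 psu (deep − shallow).
Δρ/ρ₀ = −αΔT + βΔS = 8.74 × 10⁻⁴ − 5.46 × 10⁻⁵ = 8.194 × 10⁻⁴, so Δρ ≈ 0.8407 kg m⁻³.
N² = (g/ρ₀)·Δρ/Δz = g·(Δρ/ρ₀)/Δz = 9.8 × 8.194 × 10⁻⁴ / 50 = 1.6060 × 10⁻⁴ s⁻².
N = √(1.6060 × 10⁻⁴) = 0.012673 rad s⁻¹ ≈ 0.0127 rad s⁻¹.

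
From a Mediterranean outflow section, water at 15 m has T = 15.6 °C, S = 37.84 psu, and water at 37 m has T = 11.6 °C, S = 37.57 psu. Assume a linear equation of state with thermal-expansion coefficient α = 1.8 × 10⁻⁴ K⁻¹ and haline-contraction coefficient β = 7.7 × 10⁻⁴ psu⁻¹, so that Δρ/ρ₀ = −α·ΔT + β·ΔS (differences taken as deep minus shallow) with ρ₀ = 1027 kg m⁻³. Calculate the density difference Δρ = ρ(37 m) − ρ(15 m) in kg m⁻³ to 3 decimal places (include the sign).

ΔT = -4.0 K, ΔS = -0.27 psu (deep − shallow).
Δρ/ρ₀ = −(1.8 × 10⁻⁴)(-4.0) + (7.7 × 10⁻⁴)(-0.27) = 5.121 × 10⁻⁴.
Δρ = 1027 × (5.121 × 10⁻⁴) = +0.526 kg m⁻³.
Positive Δρ: denser below, stable.

+0.526 kg m⁻³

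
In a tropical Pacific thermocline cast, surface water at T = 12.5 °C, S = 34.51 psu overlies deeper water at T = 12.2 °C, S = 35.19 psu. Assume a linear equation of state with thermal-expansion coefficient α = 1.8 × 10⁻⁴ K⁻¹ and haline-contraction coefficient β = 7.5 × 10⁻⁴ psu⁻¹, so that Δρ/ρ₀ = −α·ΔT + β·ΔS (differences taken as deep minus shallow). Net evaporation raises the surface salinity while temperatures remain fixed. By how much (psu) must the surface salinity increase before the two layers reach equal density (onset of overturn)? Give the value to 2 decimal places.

0.75 psu

Neutral buoyancy requires −α(T_deep − T_surf) + β(S_deep − S_surf′) = 0.
S_surf′ = S_deep − (α/β)·ΔT = 35.19 − (1.8 × 10⁻⁴/7.5 × 10⁻⁴)·(-0.3) = 35.2620 psu.
Increase required: 35.2620 − 34.51 = 0.7520 psu.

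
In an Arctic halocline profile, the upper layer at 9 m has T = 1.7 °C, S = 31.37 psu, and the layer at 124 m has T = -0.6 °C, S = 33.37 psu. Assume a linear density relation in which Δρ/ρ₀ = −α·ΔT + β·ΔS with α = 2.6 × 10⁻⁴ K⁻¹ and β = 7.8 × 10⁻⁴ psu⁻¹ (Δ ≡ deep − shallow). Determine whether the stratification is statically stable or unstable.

ΔT = -0.6 − 1.7 = -2.3 K and ΔS = 33.37 − 31.37 = +2.00 psu (deep − shallow).
−αΔT = 5.98 × 10⁻⁴; βΔS = 1.56 × 10⁻³; sum Δρ/ρ₀ = 2.158 × 10⁻³.
Δρ/ρ₀ > 0, so Δρ > 0: deeper water is denser → statically stable.

stable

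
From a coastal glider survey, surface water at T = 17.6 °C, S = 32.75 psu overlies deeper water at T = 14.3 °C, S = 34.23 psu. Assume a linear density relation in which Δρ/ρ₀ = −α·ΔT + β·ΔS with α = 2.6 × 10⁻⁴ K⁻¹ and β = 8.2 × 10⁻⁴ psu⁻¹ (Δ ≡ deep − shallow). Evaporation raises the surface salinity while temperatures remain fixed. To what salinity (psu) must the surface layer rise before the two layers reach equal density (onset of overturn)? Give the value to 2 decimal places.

35.28 psu

Neutral buoyancy requires −α(T_deep − T_surf) + β(S_deep − S_surf′) = 0.
S_surf′ = S_deep − (α/β)·ΔT = 34.23 − (2.6 × 10⁻⁴/8.2 × 10⁻⁴)·(-3.3) = 35.2763 psu.
Increase required: 35.2763 − 32.75 = 2.5263 psu.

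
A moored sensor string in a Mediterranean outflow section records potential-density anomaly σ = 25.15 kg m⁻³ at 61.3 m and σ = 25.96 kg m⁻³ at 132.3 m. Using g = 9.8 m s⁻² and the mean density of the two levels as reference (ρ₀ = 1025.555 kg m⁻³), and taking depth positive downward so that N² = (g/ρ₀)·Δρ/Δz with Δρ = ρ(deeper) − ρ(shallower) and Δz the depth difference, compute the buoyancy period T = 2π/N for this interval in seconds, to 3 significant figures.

602 s

Δρ = 1025.96 − 1025.15 = 0.81 kg m⁻³ over Δz = 132.3 − 61.3 = 71 m.
N² = (9.8/1025.555) × (0.81/71) = 1.0902 × 10⁻⁴ s⁻².
N = √(1.0902 × 10⁻⁴) = 0.010441 rad s⁻¹, so T = 2π/N = 601.78 s ≈ 602 s.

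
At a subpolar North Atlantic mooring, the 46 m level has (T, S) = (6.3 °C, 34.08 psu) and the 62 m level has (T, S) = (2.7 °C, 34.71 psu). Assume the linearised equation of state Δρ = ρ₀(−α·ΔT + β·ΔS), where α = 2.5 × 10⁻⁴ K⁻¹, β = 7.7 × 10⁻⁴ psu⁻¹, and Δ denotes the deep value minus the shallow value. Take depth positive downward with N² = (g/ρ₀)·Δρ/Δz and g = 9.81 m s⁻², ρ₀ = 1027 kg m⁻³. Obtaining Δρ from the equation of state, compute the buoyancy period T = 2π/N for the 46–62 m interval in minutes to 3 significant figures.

3.59 min

ΔT = -3.6 K, ΔS = +0.63 psu (deep − shallow).
Δρ/ρ₀ = −αΔT + βΔS = 9.00 × 10⁻⁴ + 4.851 × 10⁻⁴ = 1.3851 × 10⁻³, so Δρ ≈ 1.422 kg m⁻³.
N² = (g/ρ₀)·Δρ/Δz = g·(Δρ/ρ₀)/Δz = 9.81 × 1.3851 × 10⁻³ / 16 = 8.4924 × 10⁻⁴ s⁻².
N = √(8.4924 × 10⁻⁴) = 0.029142 rad s⁻¹ → T = 2π/N = 215.61 s = 3.5935 min ≈ 3.59 min.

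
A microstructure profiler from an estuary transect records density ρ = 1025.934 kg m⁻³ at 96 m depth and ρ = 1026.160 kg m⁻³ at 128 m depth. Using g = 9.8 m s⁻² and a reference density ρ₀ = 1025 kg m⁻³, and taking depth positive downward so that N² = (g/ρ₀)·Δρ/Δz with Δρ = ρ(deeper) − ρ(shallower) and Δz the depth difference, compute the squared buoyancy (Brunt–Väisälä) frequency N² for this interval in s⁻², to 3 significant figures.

6.75 × 10⁻⁵ s⁻²

Δρ = 1026.160 − 1025.934 = 0.226 kg m⁻³ over Δz = 128 − 96 = 32 m.
N² = (9.8/1025) × (0.226/32) = 6.7524 × 10⁻⁵ s⁻² ≈ 6.75 × 10⁻⁵ s⁻².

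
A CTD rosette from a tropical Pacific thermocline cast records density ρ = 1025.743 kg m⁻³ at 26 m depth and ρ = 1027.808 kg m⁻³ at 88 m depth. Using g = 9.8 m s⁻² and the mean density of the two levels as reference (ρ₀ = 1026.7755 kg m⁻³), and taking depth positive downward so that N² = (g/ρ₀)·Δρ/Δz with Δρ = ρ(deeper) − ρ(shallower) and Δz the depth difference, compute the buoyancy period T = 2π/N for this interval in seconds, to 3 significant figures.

352 s

Δρ = 1027.808 − 1025.743 = 2.065 kg m⁻³ over Δz = 88 − 26 = 62 m.
N² = (9.8/1026.7755) × (2.065/62) = 3.1789 × 10⁻⁴ s⁻².
N = √(3.1789 × 10⁻⁴) = 0.017829 rad s⁻¹, so T = 2π/N = 352.41 s ≈ 352 s.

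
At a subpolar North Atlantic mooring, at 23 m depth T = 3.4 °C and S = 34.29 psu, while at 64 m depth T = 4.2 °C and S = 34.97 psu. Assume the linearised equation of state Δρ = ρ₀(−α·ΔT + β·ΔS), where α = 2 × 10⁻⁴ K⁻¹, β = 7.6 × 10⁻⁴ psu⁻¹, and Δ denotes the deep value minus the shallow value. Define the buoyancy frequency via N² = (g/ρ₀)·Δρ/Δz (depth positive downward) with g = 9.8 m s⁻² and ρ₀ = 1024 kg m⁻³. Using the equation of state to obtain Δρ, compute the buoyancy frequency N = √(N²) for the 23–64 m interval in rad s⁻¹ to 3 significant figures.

9.23 × 10⁻³ rad s⁻¹

ΔT = +0.8 K, ΔS = +0.68 psu (deep − shallow).
Δρ/ρ₀ = −αΔT + βΔS = -1.60 × 10⁻⁴ + 5.168 × 10⁻⁴ = 3.568 × 10⁻⁴, so Δρ ≈ 0.3654 kg m⁻³.
N² = (g/ρ₀)·Δρ/Δz = g·(Δρ/ρ₀)/Δz = 9.8 × 3.568 × 10⁻⁴ / 41 = 8.5284 × 10⁻⁵ s⁻².
N = √(8.5284 × 10⁻⁵) = 9.2349 × 10⁻³ rad s⁻¹ ≈ 9.23 × 10⁻³ rad s⁻¹.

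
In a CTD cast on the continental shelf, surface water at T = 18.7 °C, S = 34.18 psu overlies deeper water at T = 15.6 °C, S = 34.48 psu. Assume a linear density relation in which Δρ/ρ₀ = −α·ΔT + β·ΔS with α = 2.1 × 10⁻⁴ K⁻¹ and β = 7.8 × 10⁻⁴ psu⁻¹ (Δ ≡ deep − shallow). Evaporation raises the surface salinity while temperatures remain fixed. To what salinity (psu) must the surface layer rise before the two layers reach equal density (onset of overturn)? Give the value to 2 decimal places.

35.31 psu

Neutral buoyancy requires −α(T_deep − T_surf) + β(S_deep − S_surf′) = 0.
S_surf′ = S_deep − (α/β)·ΔT = 34.48 − (2.1 × 10⁻⁴/7.8 × 10⁻⁴)·(-3.1) = 35.3146 psu.
Increase required: 35.3146 − 34.18 = 1.1346 psu.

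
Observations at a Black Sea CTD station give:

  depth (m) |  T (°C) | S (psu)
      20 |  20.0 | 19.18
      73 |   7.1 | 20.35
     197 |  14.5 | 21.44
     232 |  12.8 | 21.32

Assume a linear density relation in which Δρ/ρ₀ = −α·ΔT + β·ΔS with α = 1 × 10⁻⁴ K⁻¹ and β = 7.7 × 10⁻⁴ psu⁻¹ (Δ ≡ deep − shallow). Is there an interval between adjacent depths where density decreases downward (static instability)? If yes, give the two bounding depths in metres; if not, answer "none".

none

Evaluate Δρ/ρ₀ = −αΔT + βΔS across each adjacent pair:
  20–73 m: −αΔT+βΔS = −(1 × 10⁻⁴)(-12.9)+(7.7 × 10⁻⁴)(+1.17) = 2.2 × 10⁻³ → stable
  73–197 m: −αΔT+βΔS = −(1 × 10⁻⁴)(+7.4)+(7.7 × 10⁻⁴)(+1.09) = 9.9 × 10⁻⁵ → stable
  197–232 m: −αΔT+βΔS = −(1 × 10⁻⁴)(-1.7)+(7.7 × 10⁻⁴)(-0.12) = 7.8 × 10⁻⁵ → stable
Every interval has Δρ > 0: the column is stably stratified throughout.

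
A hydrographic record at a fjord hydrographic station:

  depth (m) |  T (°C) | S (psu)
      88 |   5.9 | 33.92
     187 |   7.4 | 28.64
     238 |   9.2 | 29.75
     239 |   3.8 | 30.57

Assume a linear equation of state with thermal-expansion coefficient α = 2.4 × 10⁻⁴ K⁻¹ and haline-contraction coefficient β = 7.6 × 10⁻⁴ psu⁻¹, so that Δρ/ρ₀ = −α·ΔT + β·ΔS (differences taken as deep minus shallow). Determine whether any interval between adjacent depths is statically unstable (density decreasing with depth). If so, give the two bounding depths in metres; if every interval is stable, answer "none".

Evaluate Δρ/ρ₀ = −αΔT + βΔS across each adjacent pair:
  88–187 m: −αΔT+βΔS = −(2.4 × 10⁻⁴)(+1.5)+(7.6 × 10⁻⁴)(-5.28) = -4.4 × 10⁻³ → UNSTABLE
  187–238 m: −αΔT+βΔS = −(2.4 × 10⁻⁴)(+1.8)+(7.6 × 10⁻⁴)(+1.11) = 4.1 × 10⁻⁴ → stable
  238–239 m: −αΔT+βΔS = −(2.4 × 10⁻⁴)(-5.4)+(7.6 × 10⁻⁴)(+0.82) = 1.9 × 10⁻³ → stable
The 88–187 m interval has Δρ < 0: lighter water underlies denser water.

88–187 m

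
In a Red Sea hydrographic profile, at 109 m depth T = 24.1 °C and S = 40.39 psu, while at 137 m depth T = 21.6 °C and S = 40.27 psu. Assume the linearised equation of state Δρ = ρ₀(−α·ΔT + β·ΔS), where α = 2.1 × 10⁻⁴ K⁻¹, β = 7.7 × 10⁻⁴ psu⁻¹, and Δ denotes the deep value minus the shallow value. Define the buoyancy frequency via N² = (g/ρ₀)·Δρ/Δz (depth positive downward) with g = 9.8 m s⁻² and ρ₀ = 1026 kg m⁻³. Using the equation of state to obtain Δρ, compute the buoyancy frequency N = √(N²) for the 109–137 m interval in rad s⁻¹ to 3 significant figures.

0.0123 rad s⁻¹

ΔT = -2.5 K, ΔS = -0.12 psu (deep − shallow).
Δρ/ρ₀ = −αΔT + βΔS = 5.25 × 10⁻⁴ − 9.24 × 10⁻⁵ = 4.326 × 10⁻⁴, so Δρ ≈ 0.4438 kg m⁻³.
N² = (g/ρ₀)·Δρ/Δz = g·(Δρ/ρ₀)/Δz = 9.8 × 4.326 × 10⁻⁴ / 28 = 1.5141 × 10⁻⁴ s⁻².
N = √(1.5141 × 10⁻⁴) = 0.012305 rad s⁻¹ ≈ 0.0123 rad s⁻¹.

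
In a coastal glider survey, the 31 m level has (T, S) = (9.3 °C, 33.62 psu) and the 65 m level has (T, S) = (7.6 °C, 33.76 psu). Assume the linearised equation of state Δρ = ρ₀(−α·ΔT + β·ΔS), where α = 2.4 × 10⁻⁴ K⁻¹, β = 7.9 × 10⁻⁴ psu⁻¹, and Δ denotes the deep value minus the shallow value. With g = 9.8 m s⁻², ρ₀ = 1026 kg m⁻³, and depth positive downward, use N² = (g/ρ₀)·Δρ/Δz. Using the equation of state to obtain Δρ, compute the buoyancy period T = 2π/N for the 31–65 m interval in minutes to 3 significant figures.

8.57 min

ΔT = -1.7 K, ΔS = +0.14 psu (deep − shallow).
Δρ/ρ₀ = −αΔT + βΔS = 4.08 × 10⁻⁴ + 1.106 × 10⁻⁴ = 5.186 × 10⁻⁴, so Δρ ≈ 0.5321 kg m⁻³.
N² = (g/ρ₀)·Δρ/Δz = g·(Δρ/ρ₀)/Δz = 9.8 × 5.186 × 10⁻⁴ / 34 = 1.4948 × 10⁻⁴ s⁻².
N = √(1.4948 × 10⁻⁴) = 0.012226 rad s⁻¹ → T = 2π/N = 513.92 s = 8.5653 min ≈ 8.57 min.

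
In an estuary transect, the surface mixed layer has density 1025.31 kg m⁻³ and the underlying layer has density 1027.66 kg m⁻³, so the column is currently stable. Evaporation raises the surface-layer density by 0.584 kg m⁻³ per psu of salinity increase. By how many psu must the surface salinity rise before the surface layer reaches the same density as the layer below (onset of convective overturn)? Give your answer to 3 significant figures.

Density deficit of the surface layer: 1027.66 − 1025.31 = 2.35 kg m⁻³.
Required change = 2.35 / 0.584 = 4.02 psu.

4.02 psu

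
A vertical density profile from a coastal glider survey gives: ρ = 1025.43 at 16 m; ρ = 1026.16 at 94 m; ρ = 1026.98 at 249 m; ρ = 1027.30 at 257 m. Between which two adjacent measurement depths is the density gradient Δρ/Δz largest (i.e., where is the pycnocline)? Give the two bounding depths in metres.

249–257 m

Compute the density gradient over each adjacent pair:
  16–94 m: Δρ/Δz = 0.73/78 = 9.4 × 10⁻³ kg m⁻⁴
  94–249 m: Δρ/Δz = 0.82/155 = 5.3 × 10⁻³ kg m⁻⁴
  249–257 m: Δρ/Δz = 0.32/8 = 0.040 kg m⁻⁴
The largest gradient is in the 249–257 m interval — the pycnocline.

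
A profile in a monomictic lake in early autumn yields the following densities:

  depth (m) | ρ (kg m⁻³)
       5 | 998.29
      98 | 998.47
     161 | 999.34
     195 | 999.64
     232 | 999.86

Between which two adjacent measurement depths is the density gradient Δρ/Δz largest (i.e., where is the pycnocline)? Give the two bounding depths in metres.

98–161 m

Compute the density gradient over each adjacent pair:
  5–98 m: Δρ/Δz = 0.18/93 = 1.9 × 10⁻³ kg m⁻⁴
  98–161 m: Δρ/Δz = 0.87/63 = 0.014 kg m⁻⁴
  161–195 m: Δρ/Δz = 0.30/34 = 8.8 × 10⁻³ kg m⁻⁴
  195–232 m: Δρ/Δz = 0.22/37 = 5.9 × 10⁻³ kg m⁻⁴
The largest gradient is in the 98–161 m interval — the pycnocline.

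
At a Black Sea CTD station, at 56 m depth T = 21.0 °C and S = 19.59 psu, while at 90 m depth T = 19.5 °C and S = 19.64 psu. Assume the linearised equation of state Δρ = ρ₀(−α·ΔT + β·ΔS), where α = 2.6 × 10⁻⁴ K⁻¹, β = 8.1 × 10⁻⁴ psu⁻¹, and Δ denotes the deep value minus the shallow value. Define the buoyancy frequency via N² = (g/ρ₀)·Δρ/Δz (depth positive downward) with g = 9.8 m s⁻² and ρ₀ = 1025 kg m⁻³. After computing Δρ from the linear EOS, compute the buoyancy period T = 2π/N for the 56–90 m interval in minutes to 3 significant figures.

9.40 min

ΔT = -1.5 K, ΔS = +0.05 psu (deep − shallow).
Δρ/ρ₀ = −αΔT + βΔS = 3.90 × 10⁻⁴ + 4.05 × 10⁻⁵ = 4.305 × 10⁻⁴, so Δρ ≈ 0.4413 kg m⁻³.
N² = (g/ρ₀)·Δρ/Δz = g·(Δρ/ρ₀)/Δz = 9.8 × 4.305 × 10⁻⁴ / 34 = 1.2409 × 10⁻⁴ s⁻².
N = √(1.2409 × 10⁻⁴) = 0.011140 rad s⁻¹ → T = 2π/N = 564.02 s = 9.4003 min ≈ 9.40 min.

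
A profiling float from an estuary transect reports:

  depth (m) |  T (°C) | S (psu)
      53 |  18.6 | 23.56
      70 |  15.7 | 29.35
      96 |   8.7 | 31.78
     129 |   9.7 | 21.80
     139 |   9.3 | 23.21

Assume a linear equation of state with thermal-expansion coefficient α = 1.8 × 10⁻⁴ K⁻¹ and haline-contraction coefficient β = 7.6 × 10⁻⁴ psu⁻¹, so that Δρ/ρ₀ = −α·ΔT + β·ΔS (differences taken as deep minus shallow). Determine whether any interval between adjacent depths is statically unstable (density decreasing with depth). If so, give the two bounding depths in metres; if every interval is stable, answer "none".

96–129 m

Evaluate Δρ/ρ₀ = −αΔT + βΔS across each adjacent pair:
  53–70 m: −αΔT+βΔS = −(1.8 × 10⁻⁴)(-2.9)+(7.6 × 10⁻⁴)(+5.79) = 4.9 × 10⁻³ → stable
  70–96 m: −αΔT+βΔS = −(1.8 × 10⁻⁴)(-7.0)+(7.6 × 10⁻⁴)(+2.43) = 3.1 × 10⁻³ → stable
  96–129 m: −αΔT+βΔS = −(1.8 × 10⁻⁴)(+1.0)+(7.6 × 10⁻⁴)(-9.98) = -7.8 × 10⁻³ → UNSTABLE
  129–139 m: −αΔT+βΔS = −(1.8 × 10⁻⁴)(-0.4)+(7.6 × 10⁻⁴)(+1.41) = 1.1 × 10⁻³ → stable
The 96–129 m interval has Δρ < 0: lighter water underlies denser water.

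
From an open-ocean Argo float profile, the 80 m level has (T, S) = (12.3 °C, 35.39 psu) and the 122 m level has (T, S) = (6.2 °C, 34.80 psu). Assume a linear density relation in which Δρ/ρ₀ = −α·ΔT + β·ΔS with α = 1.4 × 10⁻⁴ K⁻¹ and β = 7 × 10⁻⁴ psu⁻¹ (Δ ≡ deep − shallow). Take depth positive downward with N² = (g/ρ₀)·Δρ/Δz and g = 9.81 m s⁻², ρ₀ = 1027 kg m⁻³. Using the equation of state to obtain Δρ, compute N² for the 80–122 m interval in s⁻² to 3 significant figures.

1.03 × 10⁻⁴ s⁻²

ΔT = -6.1 K, ΔS = -0.59 psu (deep − shallow).
Δρ/ρ₀ = −αΔT + βΔS = 8.54 × 10⁻⁴ − 4.13 × 10⁻⁴ = 4.41 × 10⁻⁴, so Δρ ≈ 0.4529 kg m⁻³.
N² = (g/ρ₀)·Δρ/Δz = g·(Δρ/ρ₀)/Δz = 9.81 × 4.41 × 10⁻⁴ / 42 = 1.0300 × 10⁻⁴ s⁻² ≈ 1.03 × 10⁻⁴ s⁻².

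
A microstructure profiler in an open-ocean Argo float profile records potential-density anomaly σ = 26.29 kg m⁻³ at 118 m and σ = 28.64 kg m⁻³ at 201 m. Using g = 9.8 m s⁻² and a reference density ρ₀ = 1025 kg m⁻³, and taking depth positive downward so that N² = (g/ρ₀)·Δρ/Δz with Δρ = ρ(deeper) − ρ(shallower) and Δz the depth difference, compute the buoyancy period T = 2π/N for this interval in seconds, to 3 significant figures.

382 s

Δρ = 1028.64 − 1026.29 = 2.35 kg m⁻³ over Δz = 201 − 118 = 83 m.
N² = (9.8/1025) × (2.35/83) = 2.7070 × 10⁻⁴ s⁻².
N = √(2.7070 × 10⁻⁴) = 0.016453 rad s⁻¹, so T = 2π/N = 381.89 s ≈ 382 s.
A positive N² confirms static stability across the interval.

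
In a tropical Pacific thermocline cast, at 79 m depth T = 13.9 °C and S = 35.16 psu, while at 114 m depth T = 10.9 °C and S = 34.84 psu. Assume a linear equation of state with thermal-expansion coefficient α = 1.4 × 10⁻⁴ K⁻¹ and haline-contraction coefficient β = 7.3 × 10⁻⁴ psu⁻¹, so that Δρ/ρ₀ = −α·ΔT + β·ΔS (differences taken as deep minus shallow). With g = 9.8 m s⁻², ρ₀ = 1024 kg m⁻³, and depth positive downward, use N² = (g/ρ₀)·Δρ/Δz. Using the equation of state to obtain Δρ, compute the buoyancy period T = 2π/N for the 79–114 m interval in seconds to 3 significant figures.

ΔT = -3.0 K, ΔS = -0.32 psu (deep − shallow).
Δρ/ρ₀ = −αΔT + βΔS = 4.20 × 10⁻⁴ − 2.336 × 10⁻⁴ = 1.864 × 10⁻⁴, so Δρ ≈ 0.1909 kg m⁻³.
N² = (g/ρ₀)·Δρ/Δz = g·(Δρ/ρ₀)/Δz = 9.8 × 1.864 × 10⁻⁴ / 35 = 5.2192 × 10⁻⁵ s⁻².
N = √(5.2192 × 10⁻⁵) = 7.2244 × 10⁻³ rad s⁻¹ → T = 2π/N = 869.72 s ≈ 870 s.

870 s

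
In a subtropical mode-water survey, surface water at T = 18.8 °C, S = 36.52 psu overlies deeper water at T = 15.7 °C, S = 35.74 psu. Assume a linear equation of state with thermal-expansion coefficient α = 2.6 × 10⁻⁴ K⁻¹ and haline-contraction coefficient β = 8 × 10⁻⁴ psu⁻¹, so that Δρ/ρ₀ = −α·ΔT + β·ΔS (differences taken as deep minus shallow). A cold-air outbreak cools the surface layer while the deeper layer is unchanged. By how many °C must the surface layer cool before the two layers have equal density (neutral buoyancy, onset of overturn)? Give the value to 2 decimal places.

0.70 °C

Neutral buoyancy requires Δρ = 0, i.e. −α(T_deep − T_surf′) + β(S_deep − S_surf) = 0.
T_surf′ = T_deep − (β/α)·ΔS = 15.7 − (8 × 10⁻⁴/2.6 × 10⁻⁴)·(-0.78) = 18.1000 °C.
Cooling required: 18.8 − (18.1000) = 0.7000 °C.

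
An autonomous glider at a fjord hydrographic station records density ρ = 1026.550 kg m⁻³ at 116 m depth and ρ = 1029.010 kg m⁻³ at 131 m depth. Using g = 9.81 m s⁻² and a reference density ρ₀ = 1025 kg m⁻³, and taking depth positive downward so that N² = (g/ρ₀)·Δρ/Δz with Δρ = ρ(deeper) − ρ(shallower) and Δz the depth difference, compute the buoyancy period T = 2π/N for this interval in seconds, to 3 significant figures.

159 s

Δρ = 1029.010 − 1026.550 = 2.460 kg m⁻³ over Δz = 131 − 116 = 15 m.
N² = (9.81/1025) × (2.460/15) = 1.5696 × 10⁻³ s⁻².
N = √(1.5696 × 10⁻³) = 0.039618 rad s⁻¹, so T = 2π/N = 158.59 s ≈ 159 s.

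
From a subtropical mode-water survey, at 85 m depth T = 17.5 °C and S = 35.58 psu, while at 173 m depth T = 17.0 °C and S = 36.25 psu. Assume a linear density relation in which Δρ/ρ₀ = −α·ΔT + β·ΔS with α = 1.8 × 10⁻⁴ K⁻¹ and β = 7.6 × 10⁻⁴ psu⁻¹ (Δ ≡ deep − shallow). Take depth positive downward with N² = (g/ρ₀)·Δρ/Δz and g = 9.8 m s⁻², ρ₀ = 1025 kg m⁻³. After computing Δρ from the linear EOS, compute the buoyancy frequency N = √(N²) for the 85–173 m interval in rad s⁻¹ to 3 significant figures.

8.17 × 10⁻³ rad s⁻¹

ΔT = -0.5 K, ΔS = +0.67 psu (deep − shallow).
Δρ/ρ₀ = −αΔT + βΔS = 9.00 × 10⁻⁵ + 5.092 × 10⁻⁴ = 5.992 × 10⁻⁴, so Δρ ≈ 0.6142 kg m⁻³.
N² = (g/ρ₀)·Δρ/Δz = g·(Δρ/ρ₀)/Δz = 9.8 × 5.992 × 10⁻⁴ / 88 = 6.6729 × 10⁻⁵ s⁻².
N = √(6.6729 × 10⁻⁵) = 8.1688 × 10⁻³ rad s⁻¹ ≈ 8.17 × 10⁻³ rad s⁻¹.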